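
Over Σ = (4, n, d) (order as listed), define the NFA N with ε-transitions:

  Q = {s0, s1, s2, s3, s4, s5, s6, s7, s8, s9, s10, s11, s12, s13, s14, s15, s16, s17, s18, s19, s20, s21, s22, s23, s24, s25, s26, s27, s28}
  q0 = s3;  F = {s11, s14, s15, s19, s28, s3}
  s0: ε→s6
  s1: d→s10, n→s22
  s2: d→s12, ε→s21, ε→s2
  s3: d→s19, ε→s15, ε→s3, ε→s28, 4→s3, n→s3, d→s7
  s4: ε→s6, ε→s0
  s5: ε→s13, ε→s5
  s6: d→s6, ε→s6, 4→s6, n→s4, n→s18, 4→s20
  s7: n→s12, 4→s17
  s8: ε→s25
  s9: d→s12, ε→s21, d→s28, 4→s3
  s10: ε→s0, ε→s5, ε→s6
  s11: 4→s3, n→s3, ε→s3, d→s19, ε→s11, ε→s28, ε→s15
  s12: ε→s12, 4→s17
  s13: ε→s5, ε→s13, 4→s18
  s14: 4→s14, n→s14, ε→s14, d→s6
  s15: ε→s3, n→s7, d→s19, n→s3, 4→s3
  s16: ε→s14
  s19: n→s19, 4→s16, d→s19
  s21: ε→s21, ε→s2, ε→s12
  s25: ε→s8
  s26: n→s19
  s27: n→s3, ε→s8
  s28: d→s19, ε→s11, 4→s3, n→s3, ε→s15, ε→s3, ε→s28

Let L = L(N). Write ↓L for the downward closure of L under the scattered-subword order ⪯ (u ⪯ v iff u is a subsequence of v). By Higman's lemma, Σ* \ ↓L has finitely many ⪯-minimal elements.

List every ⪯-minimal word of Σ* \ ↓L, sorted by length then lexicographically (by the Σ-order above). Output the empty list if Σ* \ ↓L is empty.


min(Σ*\↓L) = [d4d].

|Q|=29, |F|=6, |δ|=72 (35 ε).
min D↑ (4 st, q0=0, F={3}): 0:4→0,n→0,d→1 1:4→2,n→1,d→1 2:4→2,n→2,d→3 3:4→3,n→3,d→3 [Hopcroft].
'd4d': N↓-sim [15, 11, 8, 5] end={s0,s18,s20,s4,s6} — reject; 3/3 del acc.
1 minimals (antichain).


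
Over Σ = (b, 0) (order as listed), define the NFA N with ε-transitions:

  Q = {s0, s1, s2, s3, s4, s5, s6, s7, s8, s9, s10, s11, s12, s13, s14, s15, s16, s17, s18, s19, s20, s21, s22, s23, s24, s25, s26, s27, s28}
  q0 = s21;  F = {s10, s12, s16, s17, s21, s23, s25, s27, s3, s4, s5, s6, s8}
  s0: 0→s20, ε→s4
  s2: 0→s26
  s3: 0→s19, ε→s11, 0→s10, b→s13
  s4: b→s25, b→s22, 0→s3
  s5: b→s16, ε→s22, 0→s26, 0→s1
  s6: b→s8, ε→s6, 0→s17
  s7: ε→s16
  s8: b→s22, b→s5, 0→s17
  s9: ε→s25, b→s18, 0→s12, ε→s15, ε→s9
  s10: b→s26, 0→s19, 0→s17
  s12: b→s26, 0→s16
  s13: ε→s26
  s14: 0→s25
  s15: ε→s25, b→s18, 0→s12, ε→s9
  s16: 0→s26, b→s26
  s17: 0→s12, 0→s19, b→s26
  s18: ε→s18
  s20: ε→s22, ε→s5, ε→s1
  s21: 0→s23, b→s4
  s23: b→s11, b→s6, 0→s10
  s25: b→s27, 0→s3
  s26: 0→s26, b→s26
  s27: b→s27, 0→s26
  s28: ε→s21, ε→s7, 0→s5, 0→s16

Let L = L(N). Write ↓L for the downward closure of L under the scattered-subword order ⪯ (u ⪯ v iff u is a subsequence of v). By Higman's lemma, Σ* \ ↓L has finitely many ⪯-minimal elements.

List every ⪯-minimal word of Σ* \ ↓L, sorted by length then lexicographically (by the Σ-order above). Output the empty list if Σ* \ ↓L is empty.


min(Σ*\↓L) = [b0b, 00b, bbb0, 0bbbbb, 0b0000, 000000].

|Q|=29, |F|=13, |δ|=61 (17 ε).
min D↑ (14 st, q0=0, F={8}): 0:b→1,0→2 1:b→3,0→4 2:b→5,0→6 3:b→7,0→4 4:b→8,0→6 5:b→9,0→10 6:b→8,0→10 7:b→7,0→8 8:b→8,0→8 9:b→11,0→10 10:b→8,0→12 11:b→13,0→8 12:b→8,0→13 13:b→8,0→8 (ε-aug+det+¬).
'b0b': N↓-sim [19, 17, 10, 2] end={s13,s26} — reject; 3/3 del acc.
'00b': N↓-sim [19, 15, 7, 1] end={s26} — reject; 3/3 del acc.
'bbb0': |S_i|=[19, 17, 15, 7, 2] end={s1,s26} rej; 4/4 single-dels accept.
'0bbbbb': N↓-sim [19, 15, 12, 9, 5, 2, 1] end={s26} ∉↓L; 6/6 deletions ∈↓L.
'0b0000': run [19, 15, 12, 6, 4, 2, 1] end={s26} — reject; 6/6 single-dels accept.
'000000': |S_i|=[19, 15, 7, 5, 4, 2, 1] end={s26} — reject; 6/6 deletions ∈↓L.
6 minimals (antichain).


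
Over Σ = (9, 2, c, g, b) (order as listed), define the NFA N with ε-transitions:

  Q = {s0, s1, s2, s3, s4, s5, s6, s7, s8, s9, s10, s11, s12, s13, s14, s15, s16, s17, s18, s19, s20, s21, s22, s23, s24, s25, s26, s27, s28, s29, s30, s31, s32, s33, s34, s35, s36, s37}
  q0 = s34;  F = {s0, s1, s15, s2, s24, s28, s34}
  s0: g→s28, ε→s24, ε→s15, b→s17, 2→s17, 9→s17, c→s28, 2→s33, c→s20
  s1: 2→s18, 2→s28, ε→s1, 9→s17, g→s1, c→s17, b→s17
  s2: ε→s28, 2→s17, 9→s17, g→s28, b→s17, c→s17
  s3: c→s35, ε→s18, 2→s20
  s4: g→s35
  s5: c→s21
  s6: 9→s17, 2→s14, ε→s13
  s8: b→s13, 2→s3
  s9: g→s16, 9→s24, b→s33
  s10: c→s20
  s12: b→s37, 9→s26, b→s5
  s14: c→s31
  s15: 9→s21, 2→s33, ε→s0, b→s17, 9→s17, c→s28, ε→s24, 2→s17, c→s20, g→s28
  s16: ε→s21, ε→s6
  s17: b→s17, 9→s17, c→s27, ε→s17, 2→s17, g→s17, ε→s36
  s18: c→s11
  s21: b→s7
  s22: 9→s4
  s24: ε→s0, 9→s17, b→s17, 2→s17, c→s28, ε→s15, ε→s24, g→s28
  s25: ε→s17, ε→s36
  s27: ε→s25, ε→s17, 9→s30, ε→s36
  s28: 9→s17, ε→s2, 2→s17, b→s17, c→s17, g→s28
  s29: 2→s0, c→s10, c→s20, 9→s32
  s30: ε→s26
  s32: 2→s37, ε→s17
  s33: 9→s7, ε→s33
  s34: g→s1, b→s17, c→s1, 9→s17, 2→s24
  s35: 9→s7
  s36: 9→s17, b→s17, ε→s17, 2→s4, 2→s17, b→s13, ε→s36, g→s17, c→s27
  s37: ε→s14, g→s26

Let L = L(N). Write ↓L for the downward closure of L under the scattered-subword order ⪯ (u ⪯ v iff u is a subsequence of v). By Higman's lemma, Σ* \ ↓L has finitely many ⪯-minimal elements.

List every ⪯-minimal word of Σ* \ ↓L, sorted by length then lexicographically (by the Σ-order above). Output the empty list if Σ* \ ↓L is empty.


|Q|=38, |F|=7, |δ|=108 (27 ε).
min D↑ (5 st, q0=0, F={1}): 0:9→1,2→2,c→3,g→3,b→1 1:9→1,2→1,c→1,g→1,b→1 2:9→1,2→1,c→4,g→4,b→1 3:9→1,2→4,c→1,g→3,b→1 4:9→1,2→1,c→1,g→4,b→1.
'9': |S_i|=[22, 11] end={s13,s17,s21,s25,s26,s27,s30,s35,s36,s4,s7} rej; 1/1 del acc.
'b': run [22, 10] end={s13,s17,s25,s26,s27,s30,s35,s36,s4,s7} ∉↓L; 1/1 del acc.
'22': N↓-sim [22, 20, 11] end={s13,s17,s25,s26,s27,s30,s33,s35,s36,s4,s7} ∉↓L; 2/2 del acc.
'cc': run [22, 16, 11] end={s11,s13,s17,s25,s26,s27,s30,s35,s36,s4,s7} rej; 2/2 del acc.
'gc': run [22, 15, 11] end={s11,s13,s17,s25,s26,s27,s30,s35,s36,s4,s7} rej; 2/2 single-dels accept.
5 minimals (antichain).

A = [9, b, 22, cc, gc].


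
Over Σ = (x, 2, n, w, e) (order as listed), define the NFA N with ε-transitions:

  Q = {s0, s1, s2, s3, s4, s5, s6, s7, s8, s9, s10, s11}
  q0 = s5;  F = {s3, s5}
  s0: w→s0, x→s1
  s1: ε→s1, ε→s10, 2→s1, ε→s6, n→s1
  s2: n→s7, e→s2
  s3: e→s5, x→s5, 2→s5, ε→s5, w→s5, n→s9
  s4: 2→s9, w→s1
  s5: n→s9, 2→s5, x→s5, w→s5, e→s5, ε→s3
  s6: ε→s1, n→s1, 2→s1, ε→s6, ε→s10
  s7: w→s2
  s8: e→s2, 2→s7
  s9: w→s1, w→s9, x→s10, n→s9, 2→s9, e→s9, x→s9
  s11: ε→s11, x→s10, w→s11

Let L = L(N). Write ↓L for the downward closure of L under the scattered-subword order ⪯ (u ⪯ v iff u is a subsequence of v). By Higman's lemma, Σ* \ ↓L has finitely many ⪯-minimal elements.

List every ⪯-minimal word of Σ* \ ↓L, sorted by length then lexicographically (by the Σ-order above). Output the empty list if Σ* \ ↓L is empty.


A = [n].

|Q|=12, |F|=2, |δ|=41 (9 ε).
min D↑ (2 st, q0=0, F={1}): 0:x→0,2→0,n→1,w→0,e→0 1:x→1,2→1,n→1,w→1,e→1 (ε-aug+det+¬).
'n': |S_i|=[6, 4] end={s1,s10,s6,s9} rej; 1/1 del acc.
1 words, ⪯-incomp.


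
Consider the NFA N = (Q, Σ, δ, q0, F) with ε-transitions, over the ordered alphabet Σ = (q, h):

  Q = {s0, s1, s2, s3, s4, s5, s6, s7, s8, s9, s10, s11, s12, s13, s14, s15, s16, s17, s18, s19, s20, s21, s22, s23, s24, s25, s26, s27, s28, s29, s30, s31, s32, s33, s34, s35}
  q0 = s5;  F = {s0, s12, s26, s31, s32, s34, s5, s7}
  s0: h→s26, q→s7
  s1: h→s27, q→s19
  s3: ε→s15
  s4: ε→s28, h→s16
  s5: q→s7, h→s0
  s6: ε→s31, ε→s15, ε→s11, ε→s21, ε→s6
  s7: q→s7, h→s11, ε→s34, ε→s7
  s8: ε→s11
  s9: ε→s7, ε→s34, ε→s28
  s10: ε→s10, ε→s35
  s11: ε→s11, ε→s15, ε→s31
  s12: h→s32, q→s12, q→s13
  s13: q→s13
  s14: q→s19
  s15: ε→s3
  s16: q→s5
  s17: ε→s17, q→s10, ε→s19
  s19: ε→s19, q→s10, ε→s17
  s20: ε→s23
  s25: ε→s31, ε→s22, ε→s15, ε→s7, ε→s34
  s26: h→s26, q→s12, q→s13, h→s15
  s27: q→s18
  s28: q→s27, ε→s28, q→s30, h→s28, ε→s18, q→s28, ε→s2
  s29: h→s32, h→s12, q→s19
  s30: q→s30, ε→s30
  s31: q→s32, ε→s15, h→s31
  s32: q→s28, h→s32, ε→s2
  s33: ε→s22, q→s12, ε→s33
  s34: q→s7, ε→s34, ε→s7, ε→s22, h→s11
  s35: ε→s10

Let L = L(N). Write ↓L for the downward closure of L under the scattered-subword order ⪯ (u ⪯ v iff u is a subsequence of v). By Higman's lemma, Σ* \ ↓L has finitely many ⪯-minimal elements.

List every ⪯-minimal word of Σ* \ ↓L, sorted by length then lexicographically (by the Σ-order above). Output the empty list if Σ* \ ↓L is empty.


A = [qhqq, hhqhq].

|Q|=36, |F|=8, |δ|=78 (41 ε).
min D↑ (8 st, q0=0, F={7}): 0:q→1,h→2 1:q→1,h→3 2:q→1,h→4 3:q→5,h→3 4:q→6,h→4 5:q→7,h→5 6:q→6,h→5 7:q→7,h→7 (ε-aug+det+¬).
'qhqq': |S_i|=[18, 15, 10, 6, 5] end={s18,s2,s27,s28,s30} — reject; 4/4 deletions ∈↓L.
'hhqhq': run [18, 17, 13, 8, 6, 5] end={s18,s2,s27,s28,s30} — reject; 5/5 single-dels accept.
2 words, ⪯-incomp.


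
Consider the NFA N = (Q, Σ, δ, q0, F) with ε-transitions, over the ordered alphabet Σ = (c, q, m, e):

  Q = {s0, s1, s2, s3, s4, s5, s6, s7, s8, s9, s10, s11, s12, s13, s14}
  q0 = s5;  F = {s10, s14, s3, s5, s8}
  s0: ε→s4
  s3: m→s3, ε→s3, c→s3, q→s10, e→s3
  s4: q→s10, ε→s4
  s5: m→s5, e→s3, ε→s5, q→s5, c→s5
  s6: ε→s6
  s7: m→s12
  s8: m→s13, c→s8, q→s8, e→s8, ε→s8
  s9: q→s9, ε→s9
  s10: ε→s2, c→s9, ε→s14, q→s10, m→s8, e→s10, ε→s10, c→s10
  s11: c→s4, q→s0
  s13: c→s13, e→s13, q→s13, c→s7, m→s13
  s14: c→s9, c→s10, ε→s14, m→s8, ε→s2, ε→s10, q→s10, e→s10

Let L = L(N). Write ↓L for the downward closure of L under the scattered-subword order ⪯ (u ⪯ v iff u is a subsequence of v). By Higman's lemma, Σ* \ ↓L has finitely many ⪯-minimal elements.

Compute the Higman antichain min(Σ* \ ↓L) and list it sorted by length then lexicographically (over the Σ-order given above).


Antichain: [eqmm].

|Q|=15, |F|=5, |δ|=45 (13 ε).
min D↑ (5 st, q0=0, F={4}): 0:c→0,q→0,m→0,e→1 1:c→1,q→2,m→1,e→1 2:c→2,q→2,m→3,e→2 3:c→3,q→3,m→4,e→3 4:c→4,q→4,m→4,e→4 [Hopcroft].
'eqmm': N↓-sim [10, 9, 8, 4, 3] end={s12,s13,s7} — reject; 4/4 deletions ∈↓L.
1 obstructions.


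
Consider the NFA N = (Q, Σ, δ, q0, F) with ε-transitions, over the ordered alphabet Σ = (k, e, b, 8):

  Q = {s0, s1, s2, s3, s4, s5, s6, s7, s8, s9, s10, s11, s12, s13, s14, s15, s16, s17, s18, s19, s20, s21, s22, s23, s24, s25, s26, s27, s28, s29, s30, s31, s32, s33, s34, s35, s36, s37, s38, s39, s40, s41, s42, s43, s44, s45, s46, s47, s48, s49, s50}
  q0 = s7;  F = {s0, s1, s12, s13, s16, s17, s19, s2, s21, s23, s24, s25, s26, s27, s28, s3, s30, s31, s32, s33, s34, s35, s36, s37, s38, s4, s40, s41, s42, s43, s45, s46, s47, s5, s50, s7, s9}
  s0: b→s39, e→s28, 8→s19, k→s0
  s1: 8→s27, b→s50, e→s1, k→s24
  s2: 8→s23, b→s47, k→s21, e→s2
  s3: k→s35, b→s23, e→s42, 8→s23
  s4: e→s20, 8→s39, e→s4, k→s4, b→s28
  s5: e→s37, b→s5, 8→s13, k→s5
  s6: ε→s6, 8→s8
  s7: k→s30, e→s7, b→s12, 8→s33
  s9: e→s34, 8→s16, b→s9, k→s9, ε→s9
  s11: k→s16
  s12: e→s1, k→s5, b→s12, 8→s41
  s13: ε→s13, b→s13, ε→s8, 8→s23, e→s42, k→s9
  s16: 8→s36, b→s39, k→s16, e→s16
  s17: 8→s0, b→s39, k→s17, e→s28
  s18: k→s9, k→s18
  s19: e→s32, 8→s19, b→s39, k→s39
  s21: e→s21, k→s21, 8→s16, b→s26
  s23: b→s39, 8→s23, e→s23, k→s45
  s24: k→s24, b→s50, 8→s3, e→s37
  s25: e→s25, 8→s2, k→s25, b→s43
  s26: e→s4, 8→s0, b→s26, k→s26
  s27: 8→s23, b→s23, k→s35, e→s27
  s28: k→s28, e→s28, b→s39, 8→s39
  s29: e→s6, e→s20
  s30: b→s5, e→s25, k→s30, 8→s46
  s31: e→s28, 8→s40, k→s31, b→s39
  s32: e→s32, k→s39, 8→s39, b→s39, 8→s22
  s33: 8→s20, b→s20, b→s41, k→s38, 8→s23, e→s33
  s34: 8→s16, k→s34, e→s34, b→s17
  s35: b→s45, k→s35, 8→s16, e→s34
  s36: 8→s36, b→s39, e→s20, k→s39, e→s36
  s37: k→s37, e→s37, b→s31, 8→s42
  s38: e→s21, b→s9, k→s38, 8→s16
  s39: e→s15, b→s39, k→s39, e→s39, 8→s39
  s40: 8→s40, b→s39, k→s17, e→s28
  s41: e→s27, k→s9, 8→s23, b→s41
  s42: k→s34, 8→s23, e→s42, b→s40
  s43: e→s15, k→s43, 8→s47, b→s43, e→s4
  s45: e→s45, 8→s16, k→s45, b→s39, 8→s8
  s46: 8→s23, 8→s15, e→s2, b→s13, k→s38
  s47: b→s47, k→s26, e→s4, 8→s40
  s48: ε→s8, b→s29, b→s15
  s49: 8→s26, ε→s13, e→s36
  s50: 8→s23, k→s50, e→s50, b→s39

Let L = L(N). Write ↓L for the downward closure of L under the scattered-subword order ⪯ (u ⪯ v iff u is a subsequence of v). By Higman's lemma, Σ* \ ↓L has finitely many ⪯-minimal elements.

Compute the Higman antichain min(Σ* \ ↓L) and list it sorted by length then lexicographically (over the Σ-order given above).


|Q|=51, |F|=37, |δ|=177 (6 ε).
min D↑ (38 st, q0=0, F={22}): 0:k→1,e→0,b→2,8→3 1:k→1,e→4,b→5,8→6 2:k→5,e→7,b→2,8→8 3:k→9,e→3,b→8,8→10 4:k→4,e→4,b→11,8→12 5:k→5,e→13,b→5,8→14 6:k→9,e→12,b→14,8→10 7:k→15,e→7,b→16,8→17 8:k→18,e→17,b→8,8→10 9:k→9,e→19,b→18,8→20 10:k→21,e→10,b→22,8→10 11:k→11,e→23,b→11,8→24 12:k→19,e→12,b→24,8→10 13:k→13,e→13,b→25,8→26 14:k→18,e→26,b→14,8→10 15:k→15,e→13,b→16,8→27 16:k→16,e→16,b→22,8→10 17:k→28,e→17,b→10,8→10 18:k→18,e→29,b→18,8→20 19:k→19,e→19,b→30,8→20 20:k→20,e→20,b→22,8→31 21:k→21,e→21,b→22,8→20 22:k→22,e→22,b→22,8→22 23:k→23,e→23,b→32,8→22 24:k→30,e→23,b→24,8→33 25:k→25,e→32,b→22,8→33 26:k→29,e→26,b→33,8→10 27:k→28,e→26,b→10,8→10 28:k→28,e→29,b→21,8→20 29:k→29,e→29,b→34,8→20 30:k→30,e→23,b→30,8→35 31:k→22,e→31,b→22,8→31 32:k→32,e→32,b→22,8→22 33:k→34,e→32,b→22,8→33 34:k→34,e→32,b→22,8→35 35:k→35,e→32,b→22,8→36 36:k→22,e→37,b→22,8→36 37:k→22,e→37,b→22,8→22 [Hopcroft].
'88b': run [42, 31, 15, 2] end={s15,s39} rej; 3/3 deletions ∈↓L.
'bebb': |S_i|=[42, 34, 26, 17, 2] end={s15,s39} ∉↓L; 4/4 single-dels accept.
'kebe8': run [42, 36, 27, 15, 7, 3] end={s15,s22,s39} rej; 5/5 del acc.
'8k88k': N↓-sim [42, 31, 20, 11, 7, 2] end={s15,s39} — reject; 5/5 deletions ∈↓L.
4 minimals (antichain).

Antichain: [88b, bebb, kebe8, 8k88k].


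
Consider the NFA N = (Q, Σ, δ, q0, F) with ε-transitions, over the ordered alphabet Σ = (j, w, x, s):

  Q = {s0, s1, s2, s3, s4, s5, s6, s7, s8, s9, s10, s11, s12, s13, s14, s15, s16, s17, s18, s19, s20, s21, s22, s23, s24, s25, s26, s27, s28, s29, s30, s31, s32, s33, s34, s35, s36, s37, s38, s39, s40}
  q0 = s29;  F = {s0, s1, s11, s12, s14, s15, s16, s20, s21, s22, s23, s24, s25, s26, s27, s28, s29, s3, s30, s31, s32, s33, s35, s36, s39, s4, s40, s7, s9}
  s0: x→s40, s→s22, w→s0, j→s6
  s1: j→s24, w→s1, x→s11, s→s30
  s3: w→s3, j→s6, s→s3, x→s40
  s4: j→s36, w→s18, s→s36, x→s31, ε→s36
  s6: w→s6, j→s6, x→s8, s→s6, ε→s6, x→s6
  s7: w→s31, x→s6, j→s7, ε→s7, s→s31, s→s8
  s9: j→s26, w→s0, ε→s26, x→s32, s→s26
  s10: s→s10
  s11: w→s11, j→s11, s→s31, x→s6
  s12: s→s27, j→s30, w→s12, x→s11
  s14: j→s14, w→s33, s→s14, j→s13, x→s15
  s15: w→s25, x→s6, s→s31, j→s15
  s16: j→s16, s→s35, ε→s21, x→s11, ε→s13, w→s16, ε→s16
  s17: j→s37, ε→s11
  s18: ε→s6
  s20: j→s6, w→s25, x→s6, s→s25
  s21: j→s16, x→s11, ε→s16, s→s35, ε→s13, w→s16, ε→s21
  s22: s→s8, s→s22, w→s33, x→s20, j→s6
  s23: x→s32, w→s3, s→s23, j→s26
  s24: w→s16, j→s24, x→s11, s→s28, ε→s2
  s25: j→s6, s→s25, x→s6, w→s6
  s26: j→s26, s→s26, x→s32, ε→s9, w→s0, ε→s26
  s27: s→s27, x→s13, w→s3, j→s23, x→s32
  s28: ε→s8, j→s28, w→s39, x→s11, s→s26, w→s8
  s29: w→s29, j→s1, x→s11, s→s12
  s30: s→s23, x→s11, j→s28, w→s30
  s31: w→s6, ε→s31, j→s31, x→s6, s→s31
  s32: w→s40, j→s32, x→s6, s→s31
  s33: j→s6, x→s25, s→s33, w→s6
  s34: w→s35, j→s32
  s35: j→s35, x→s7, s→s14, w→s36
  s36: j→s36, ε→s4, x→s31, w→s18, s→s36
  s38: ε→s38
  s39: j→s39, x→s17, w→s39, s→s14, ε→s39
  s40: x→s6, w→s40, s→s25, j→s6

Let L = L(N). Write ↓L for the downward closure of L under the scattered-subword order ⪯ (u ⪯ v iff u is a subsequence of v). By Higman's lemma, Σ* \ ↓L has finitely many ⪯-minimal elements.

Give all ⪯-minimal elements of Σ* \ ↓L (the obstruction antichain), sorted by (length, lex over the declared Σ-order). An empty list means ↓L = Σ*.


|Q|=41, |F|=29, |δ|=150 (20 ε).
min D↑ (27 st, q0=0, F={6}): 0:j→1,w→0,x→2,s→3 1:j→4,w→1,x→2,s→5 2:j→2,w→2,x→6,s→7 3:j→5,w→3,x→2,s→8 4:j→4,w→9,x→2,s→10 5:j→10,w→5,x→2,s→11 6:j→6,w→6,x→6,s→6 7:j→7,w→6,x→6,s→7 8:j→11,w→12,x→13,s→8 9:j→9,w→9,x→2,s→14 10:j→10,w→15,x→2,s→16 11:j→16,w→12,x→13,s→11 12:j→6,w→12,x→17,s→12 13:j→13,w→17,x→6,s→7 14:j→14,w→18,x→19,s→20 15:j→15,w→15,x→2,s→20 16:j→16,w→21,x→13,s→16 17:j→6,w→17,x→6,s→22 18:j→18,w→6,x→7,s→18 19:j→19,w→7,x→6,s→7 20:j→20,w→23,x→24,s→20 21:j→6,w→21,x→17,s→25 22:j→6,w→6,x→6,s→22 23:j→6,w→6,x→22,s→23 24:j→24,w→22,x→6,s→7 25:j→6,w→23,x→26,s→25 26:j→6,w→22,x→6,s→22 (ε-aug+det+¬).
'xx': |S_i|=[36, 13, 2] end={s6,s8} rej; 2/2 deletions ∈↓L.
'xsw': N↓-sim [36, 13, 4, 2] end={s6,s8} rej; 3/3 single-dels accept.
'sswj': run [36, 30, 21, 10, 2] end={s6,s8} ∉↓L; 4/4 single-dels accept.
'jjwsww': N↓-sim [36, 33, 29, 23, 15, 8, 3] end={s18,s6,s8} rej; 6/6 deletions ∈↓L.
4 minimals (antichain).

min(Σ*\↓L) = [xx, xsw, sswj, jjwsww].


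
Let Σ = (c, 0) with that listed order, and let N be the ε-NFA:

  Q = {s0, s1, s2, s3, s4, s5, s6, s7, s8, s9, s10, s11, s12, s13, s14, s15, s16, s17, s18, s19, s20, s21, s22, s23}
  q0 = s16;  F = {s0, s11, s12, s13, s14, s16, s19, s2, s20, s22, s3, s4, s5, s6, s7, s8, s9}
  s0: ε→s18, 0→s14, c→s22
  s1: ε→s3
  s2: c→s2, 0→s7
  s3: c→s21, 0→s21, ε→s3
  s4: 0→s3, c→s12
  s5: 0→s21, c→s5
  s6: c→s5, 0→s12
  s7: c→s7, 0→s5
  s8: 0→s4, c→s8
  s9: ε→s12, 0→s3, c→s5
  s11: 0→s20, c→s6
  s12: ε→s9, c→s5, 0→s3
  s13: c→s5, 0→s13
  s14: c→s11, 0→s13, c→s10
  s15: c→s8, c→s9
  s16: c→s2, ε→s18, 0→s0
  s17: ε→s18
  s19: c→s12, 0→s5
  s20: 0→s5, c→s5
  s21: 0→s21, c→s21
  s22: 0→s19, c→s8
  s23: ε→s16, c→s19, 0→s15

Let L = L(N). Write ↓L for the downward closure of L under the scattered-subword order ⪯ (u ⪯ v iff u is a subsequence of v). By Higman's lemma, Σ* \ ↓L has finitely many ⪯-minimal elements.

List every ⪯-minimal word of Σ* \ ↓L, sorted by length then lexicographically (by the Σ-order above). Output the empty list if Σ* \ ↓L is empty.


Antichain: [c000, 000c0, 0cc00c, 0c0cc0, 0c0c0c, 00ccc0].

|Q|=24, |F|=17, |δ|=49 (8 ε).
min D↑ (17 st, q0=0, F={11}): 0:c→1,0→2 1:c→1,0→3 2:c→4,0→5 3:c→3,0→6 4:c→7,0→8 5:c→9,0→10 6:c→6,0→11 7:c→7,0→12 8:c→13,0→6 9:c→14,0→15 10:c→6,0→10 11:c→11,0→11 12:c→13,0→16 13:c→6,0→16 14:c→6,0→13 15:c→6,0→6 16:c→11,0→11 [Hopcroft].
'c000': N↓-sim [20, 15, 9, 3, 1] end={s21} ∉↓L; 4/4 single-dels accept.
'000c0': run [20, 18, 13, 7, 2, 1] end={s21} — reject; 5/5 deletions ∈↓L.
'0cc00c': run [20, 18, 14, 9, 6, 2, 1] end={s21} ∉↓L; 6/6 del acc.
'0c0cc0': |S_i|=[20, 18, 14, 8, 5, 2, 1] end={s21} — reject; 6/6 del acc.
'0c0c0c': run [20, 18, 14, 8, 5, 2, 1] end={s21} — reject; 6/6 single-dels accept.
'00ccc0': N↓-sim [20, 18, 13, 9, 6, 2, 1] end={s21} — reject; 6/6 deletions ∈↓L.
6 obstructions.


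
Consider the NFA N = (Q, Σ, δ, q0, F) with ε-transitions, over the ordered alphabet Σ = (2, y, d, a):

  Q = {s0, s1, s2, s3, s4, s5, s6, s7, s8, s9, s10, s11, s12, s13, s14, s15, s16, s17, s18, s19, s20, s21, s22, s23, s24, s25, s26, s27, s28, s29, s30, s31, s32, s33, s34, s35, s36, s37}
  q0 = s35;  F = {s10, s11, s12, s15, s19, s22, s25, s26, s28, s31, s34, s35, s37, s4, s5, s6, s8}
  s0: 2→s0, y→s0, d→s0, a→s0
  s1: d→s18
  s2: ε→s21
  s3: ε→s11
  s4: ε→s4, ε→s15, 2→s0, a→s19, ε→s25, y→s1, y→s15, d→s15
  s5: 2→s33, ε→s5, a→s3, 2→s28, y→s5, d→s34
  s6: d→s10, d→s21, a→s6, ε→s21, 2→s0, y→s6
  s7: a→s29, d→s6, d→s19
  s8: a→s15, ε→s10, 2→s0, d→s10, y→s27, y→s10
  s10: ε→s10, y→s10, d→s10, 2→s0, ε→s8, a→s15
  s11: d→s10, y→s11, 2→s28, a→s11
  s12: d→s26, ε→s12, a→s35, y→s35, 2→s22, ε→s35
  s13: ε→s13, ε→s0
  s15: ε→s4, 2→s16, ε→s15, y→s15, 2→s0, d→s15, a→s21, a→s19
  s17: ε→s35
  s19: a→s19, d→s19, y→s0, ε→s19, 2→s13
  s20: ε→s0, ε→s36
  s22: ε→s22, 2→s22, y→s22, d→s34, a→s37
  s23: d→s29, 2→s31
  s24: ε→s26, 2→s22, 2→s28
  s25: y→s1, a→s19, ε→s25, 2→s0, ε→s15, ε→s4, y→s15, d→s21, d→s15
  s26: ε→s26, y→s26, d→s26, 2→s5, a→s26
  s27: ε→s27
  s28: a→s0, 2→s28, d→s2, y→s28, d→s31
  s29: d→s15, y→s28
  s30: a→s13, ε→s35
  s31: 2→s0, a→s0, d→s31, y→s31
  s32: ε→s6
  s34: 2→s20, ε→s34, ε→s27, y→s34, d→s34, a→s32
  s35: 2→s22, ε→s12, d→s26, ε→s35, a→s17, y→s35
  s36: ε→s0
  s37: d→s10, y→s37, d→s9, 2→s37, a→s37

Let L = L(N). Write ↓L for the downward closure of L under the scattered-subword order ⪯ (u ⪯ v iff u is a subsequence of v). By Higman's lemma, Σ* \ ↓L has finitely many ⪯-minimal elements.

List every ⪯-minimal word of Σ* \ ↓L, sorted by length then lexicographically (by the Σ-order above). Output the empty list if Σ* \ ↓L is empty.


|Q|=38, |F|=17, |δ|=127 (34 ε).
min D↑ (14 st, q0=0, F={6}): 0:2→1,y→0,d→2,a→0 1:2→1,y→1,d→3,a→4 2:2→5,y→2,d→2,a→2 3:2→6,y→3,d→3,a→7 4:2→4,y→4,d→8,a→4 5:2→9,y→5,d→3,a→10 6:2→6,y→6,d→6,a→6 7:2→6,y→7,d→8,a→7 8:2→6,y→8,d→8,a→11 9:2→9,y→9,d→12,a→6 10:2→9,y→10,d→8,a→10 11:2→6,y→11,d→11,a→13 12:2→6,y→12,d→12,a→6 13:2→6,y→6,d→13,a→13 (ε-aug+det+¬).
'2d2': |S_i|=[32, 28, 21, 5] end={s0,s13,s16,s20,s36} rej; 3/3 del acc.
'd22a': run [32, 27, 25, 10, 1] end={s0} ∉↓L; 4/4 deletions ∈↓L.
'2adaay': |S_i|=[32, 28, 22, 16, 10, 4, 1] end={s0} rej; 6/6 del acc.
3 obstructions.

A = [2d2, d22a, 2adaay].


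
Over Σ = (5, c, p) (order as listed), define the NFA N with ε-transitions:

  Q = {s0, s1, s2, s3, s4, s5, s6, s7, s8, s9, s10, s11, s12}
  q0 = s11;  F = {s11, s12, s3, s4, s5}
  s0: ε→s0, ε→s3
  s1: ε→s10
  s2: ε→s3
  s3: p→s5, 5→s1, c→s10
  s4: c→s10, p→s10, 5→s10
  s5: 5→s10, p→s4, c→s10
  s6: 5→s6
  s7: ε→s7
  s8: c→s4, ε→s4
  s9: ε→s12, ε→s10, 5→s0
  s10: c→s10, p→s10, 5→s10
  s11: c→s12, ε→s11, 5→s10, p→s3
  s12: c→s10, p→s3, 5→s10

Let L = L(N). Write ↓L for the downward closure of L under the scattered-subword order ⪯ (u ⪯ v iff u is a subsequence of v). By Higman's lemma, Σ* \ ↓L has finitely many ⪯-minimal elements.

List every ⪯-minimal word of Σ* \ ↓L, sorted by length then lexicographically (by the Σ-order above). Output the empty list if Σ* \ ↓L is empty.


Antichain: [5, cc, pc, pppp].

|Q|=13, |F|=5, |δ|=30 (9 ε).
min D↑ (6 st, q0=0, F={1}): 0:5→1,c→2,p→3 1:5→1,c→1,p→1 2:5→1,c→1,p→3 3:5→1,c→1,p→4 4:5→1,c→1,p→5 5:5→1,c→1,p→1 [Hopcroft].
'5': run [7, 2] end={s1,s10} ∉↓L; 1/1 deletions ∈↓L.
'cc': N↓-sim [7, 6, 1] end={s10} — reject; 2/2 del acc.
'pc': run [7, 5, 1] end={s10} ∉↓L; 2/2 single-dels accept.
'pppp': run [7, 5, 3, 2, 1] end={s10} — reject; 4/4 deletions ∈↓L.
4 obstructions.


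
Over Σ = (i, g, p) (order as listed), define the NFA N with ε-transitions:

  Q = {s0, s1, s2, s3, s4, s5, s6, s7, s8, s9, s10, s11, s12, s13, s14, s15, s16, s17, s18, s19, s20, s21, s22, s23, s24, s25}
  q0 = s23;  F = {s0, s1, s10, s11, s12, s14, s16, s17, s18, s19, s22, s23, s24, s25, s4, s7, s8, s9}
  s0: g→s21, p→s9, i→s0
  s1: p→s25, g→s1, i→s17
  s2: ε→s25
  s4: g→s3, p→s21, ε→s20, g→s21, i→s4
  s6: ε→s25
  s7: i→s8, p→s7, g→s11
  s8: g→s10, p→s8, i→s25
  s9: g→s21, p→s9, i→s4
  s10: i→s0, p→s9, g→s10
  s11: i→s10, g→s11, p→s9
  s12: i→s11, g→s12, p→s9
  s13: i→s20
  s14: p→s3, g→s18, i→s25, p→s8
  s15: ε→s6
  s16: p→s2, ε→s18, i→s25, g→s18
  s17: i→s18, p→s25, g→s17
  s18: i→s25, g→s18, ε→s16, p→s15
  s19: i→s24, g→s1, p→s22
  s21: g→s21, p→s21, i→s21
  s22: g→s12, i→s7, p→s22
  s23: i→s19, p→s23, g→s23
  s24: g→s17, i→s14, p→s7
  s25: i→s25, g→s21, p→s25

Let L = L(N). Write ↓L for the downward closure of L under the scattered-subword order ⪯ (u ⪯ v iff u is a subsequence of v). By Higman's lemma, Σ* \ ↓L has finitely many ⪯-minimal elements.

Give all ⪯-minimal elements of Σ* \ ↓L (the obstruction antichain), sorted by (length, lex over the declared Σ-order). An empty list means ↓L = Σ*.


|Q|=26, |F|=18, |δ|=66 (6 ε).
min D↑ (18 st, q0=0, F={13}): 0:i→1,g→0,p→0 1:i→2,g→3,p→4 2:i→5,g→6,p→7 3:i→6,g→3,p→8 4:i→7,g→9,p→4 5:i→8,g→10,p→11 6:i→10,g→6,p→8 7:i→11,g→12,p→7 8:i→8,g→13,p→8 9:i→12,g→9,p→14 10:i→8,g→10,p→8 11:i→8,g→15,p→11 12:i→15,g→12,p→14 13:i→13,g→13,p→13 14:i→16,g→13,p→14 15:i→17,g→15,p→14 16:i→16,g→13,p→13 17:i→17,g→13,p→14 (ε-aug+det+¬).
'igpg': N↓-sim [24, 23, 17, 9, 2] end={s21,s3} rej; 4/4 del acc.
'iiiig': |S_i|=[24, 23, 19, 15, 7, 2] end={s21,s3} rej; 5/5 del acc.
'ipgpip': N↓-sim [24, 23, 16, 9, 5, 4, 1] end={s21} rej; 6/6 deletions ∈↓L.
3 words, ⪯-incomp.

min(Σ*\↓L) = [igpg, iiiig, ipgpip].


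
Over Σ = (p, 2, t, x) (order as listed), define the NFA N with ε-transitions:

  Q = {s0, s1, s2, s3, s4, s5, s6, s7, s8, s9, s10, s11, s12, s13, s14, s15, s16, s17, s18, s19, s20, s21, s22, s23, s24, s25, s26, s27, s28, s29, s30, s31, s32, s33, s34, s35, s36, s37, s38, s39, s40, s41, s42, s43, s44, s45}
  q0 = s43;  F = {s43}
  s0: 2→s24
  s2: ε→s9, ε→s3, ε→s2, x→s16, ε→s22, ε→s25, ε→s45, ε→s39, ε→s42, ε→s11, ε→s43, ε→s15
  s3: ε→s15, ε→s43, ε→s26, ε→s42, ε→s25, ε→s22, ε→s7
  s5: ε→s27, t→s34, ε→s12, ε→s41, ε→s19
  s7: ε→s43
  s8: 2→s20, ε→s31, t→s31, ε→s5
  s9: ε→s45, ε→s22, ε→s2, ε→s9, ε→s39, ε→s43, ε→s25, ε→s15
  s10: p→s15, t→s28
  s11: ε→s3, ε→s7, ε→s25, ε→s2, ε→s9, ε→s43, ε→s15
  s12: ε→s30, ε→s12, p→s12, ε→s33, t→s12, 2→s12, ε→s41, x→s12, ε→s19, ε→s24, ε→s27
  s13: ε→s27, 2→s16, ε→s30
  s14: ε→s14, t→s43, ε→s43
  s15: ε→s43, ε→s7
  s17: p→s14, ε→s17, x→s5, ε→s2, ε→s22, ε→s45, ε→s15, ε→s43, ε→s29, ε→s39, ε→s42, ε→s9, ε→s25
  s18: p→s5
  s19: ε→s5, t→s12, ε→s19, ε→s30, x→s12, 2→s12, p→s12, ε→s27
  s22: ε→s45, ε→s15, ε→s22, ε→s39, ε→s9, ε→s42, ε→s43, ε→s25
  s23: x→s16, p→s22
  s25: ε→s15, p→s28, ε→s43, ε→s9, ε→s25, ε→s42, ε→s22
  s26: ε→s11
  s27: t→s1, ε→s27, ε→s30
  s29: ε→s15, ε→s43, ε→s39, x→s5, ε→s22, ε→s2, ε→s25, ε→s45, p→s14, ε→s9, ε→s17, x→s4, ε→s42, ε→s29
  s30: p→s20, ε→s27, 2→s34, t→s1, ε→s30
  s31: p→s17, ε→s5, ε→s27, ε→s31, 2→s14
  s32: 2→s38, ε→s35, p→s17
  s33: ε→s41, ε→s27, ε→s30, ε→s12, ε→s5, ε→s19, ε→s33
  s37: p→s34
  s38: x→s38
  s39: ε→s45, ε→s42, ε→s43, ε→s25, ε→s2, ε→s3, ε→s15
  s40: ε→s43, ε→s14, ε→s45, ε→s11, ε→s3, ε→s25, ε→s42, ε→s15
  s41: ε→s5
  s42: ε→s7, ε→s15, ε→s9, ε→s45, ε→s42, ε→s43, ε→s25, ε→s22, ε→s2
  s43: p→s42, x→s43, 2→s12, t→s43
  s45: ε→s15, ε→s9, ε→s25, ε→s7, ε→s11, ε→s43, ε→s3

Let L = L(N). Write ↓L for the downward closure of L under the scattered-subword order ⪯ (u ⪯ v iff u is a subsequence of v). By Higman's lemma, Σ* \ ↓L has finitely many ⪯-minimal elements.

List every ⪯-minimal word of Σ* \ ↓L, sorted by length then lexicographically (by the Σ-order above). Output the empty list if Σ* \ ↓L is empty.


Antichain: [2].

|Q|=46, |F|=1, |δ|=181 (141 ε).
min D↑ (2 st, q0=0, F={1}): 0:p→0,2→1,t→0,x→0 1:p→1,2→1,t→1,x→1 (ε-aug+det+¬).
'2': N↓-sim [26, 11] end={s1,s12,s19,s20,s24,s27,s30,s33,s34,s41,s5} — reject; 1/1 del acc.
1 minimals (antichain).


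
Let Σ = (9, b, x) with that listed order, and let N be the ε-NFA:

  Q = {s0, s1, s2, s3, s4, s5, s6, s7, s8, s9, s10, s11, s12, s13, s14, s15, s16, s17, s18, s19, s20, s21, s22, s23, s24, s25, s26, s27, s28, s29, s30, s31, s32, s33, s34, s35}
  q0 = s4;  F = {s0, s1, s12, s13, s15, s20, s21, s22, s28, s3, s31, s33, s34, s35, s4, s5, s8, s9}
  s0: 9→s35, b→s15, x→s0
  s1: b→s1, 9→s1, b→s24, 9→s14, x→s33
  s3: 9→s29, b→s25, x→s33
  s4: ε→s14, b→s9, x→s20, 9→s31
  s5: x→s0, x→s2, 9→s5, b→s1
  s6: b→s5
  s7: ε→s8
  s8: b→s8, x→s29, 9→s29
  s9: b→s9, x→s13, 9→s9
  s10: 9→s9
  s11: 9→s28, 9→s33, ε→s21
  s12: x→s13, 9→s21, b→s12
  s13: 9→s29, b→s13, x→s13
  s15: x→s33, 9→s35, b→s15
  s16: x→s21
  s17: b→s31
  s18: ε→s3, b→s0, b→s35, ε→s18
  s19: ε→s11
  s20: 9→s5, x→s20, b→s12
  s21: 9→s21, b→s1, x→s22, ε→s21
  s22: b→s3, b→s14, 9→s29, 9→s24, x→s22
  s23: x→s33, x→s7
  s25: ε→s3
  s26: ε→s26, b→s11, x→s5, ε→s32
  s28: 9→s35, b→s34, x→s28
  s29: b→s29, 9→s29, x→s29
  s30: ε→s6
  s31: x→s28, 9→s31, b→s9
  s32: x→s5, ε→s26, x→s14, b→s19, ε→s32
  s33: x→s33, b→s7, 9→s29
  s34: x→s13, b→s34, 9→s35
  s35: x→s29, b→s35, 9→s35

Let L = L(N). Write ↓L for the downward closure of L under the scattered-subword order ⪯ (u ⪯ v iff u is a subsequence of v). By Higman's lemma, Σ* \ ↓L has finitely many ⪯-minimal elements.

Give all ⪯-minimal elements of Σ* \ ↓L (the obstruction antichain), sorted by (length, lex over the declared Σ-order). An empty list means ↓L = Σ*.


A = [bx9, 9x9x, x9bxbx].

|Q|=36, |F|=18, |δ|=90 (13 ε).
min D↑ (19 st, q0=0, F={10}): 0:9→1,b→2,x→3 1:9→1,b→2,x→4 2:9→2,b→2,x→5 3:9→6,b→7,x→3 4:9→8,b→9,x→4 5:9→10,b→5,x→5 6:9→6,b→11,x→12 7:9→13,b→7,x→5 8:9→8,b→8,x→10 9:9→8,b→9,x→5 10:9→10,b→10,x→10 11:9→11,b→11,x→14 12:9→8,b→15,x→12 13:9→13,b→11,x→16 14:9→10,b→17,x→14 15:9→8,b→15,x→14 16:9→10,b→18,x→16 17:9→10,b→17,x→10 18:9→10,b→18,x→14.
'bx9': |S_i|=[24, 17, 10, 2] end={s24,s29} — reject; 3/3 deletions ∈↓L.
'9x9x': |S_i|=[24, 21, 16, 3, 1] end={s29} rej; 4/4 del acc.
'x9bxbx': N↓-sim [24, 21, 16, 11, 4, 3, 1] end={s29} — reject; 6/6 deletions ∈↓L.
3 minimals (antichain).


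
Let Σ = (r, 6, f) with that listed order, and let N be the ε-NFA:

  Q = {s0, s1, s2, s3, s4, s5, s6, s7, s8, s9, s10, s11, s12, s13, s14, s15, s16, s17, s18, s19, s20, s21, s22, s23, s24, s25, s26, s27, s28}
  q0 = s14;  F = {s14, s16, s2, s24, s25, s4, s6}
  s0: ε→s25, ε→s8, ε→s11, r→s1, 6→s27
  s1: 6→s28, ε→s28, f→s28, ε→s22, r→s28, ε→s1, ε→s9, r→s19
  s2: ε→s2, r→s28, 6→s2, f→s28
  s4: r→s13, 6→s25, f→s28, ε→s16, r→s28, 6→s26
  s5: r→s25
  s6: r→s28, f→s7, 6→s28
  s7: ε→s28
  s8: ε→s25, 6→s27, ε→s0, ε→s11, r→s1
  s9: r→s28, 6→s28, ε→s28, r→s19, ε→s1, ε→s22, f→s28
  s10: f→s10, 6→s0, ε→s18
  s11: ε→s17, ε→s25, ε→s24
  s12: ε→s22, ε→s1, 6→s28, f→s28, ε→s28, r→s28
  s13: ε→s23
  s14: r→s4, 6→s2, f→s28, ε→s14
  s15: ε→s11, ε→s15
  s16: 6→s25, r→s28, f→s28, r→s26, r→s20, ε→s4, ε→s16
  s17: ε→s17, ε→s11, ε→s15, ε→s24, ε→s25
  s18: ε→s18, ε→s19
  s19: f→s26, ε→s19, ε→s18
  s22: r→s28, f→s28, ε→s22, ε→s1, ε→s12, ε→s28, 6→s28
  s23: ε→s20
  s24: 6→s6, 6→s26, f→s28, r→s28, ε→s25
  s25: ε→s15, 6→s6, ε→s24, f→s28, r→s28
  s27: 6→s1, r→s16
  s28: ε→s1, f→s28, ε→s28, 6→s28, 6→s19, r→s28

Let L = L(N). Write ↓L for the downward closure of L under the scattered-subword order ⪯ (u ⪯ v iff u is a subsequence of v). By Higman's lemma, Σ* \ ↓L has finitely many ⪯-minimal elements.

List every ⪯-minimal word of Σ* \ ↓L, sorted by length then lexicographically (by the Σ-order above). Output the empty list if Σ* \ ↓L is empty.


|Q|=29, |F|=7, |δ|=102 (48 ε).
min D↑ (6 st, q0=0, F={3}): 0:r→1,6→2,f→3 1:r→3,6→4,f→3 2:r→3,6→2,f→3 3:r→3,6→3,f→3 4:r→3,6→5,f→3 5:r→3,6→3,f→3 [Hopcroft].
'f': N↓-sim [22, 9] end={s1,s12,s18,s19,s22,s26,s28,s7,s9} rej; 1/1 del acc.
'rr': N↓-sim [22, 20, 11] end={s1,s12,s13,s18,s19,s20,s22,s23,s26,s28,s9} rej; 2/2 deletions ∈↓L.
'6r': run [22, 16, 8] end={s1,s12,s18,s19,s22,s26,s28,s9} ∉↓L; 2/2 del acc.
'r666': run [22, 20, 15, 10, 8] end={s1,s12,s18,s19,s22,s26,s28,s9} rej; 4/4 del acc.
4 obstructions.

Antichain: [f, rr, 6r, r666].


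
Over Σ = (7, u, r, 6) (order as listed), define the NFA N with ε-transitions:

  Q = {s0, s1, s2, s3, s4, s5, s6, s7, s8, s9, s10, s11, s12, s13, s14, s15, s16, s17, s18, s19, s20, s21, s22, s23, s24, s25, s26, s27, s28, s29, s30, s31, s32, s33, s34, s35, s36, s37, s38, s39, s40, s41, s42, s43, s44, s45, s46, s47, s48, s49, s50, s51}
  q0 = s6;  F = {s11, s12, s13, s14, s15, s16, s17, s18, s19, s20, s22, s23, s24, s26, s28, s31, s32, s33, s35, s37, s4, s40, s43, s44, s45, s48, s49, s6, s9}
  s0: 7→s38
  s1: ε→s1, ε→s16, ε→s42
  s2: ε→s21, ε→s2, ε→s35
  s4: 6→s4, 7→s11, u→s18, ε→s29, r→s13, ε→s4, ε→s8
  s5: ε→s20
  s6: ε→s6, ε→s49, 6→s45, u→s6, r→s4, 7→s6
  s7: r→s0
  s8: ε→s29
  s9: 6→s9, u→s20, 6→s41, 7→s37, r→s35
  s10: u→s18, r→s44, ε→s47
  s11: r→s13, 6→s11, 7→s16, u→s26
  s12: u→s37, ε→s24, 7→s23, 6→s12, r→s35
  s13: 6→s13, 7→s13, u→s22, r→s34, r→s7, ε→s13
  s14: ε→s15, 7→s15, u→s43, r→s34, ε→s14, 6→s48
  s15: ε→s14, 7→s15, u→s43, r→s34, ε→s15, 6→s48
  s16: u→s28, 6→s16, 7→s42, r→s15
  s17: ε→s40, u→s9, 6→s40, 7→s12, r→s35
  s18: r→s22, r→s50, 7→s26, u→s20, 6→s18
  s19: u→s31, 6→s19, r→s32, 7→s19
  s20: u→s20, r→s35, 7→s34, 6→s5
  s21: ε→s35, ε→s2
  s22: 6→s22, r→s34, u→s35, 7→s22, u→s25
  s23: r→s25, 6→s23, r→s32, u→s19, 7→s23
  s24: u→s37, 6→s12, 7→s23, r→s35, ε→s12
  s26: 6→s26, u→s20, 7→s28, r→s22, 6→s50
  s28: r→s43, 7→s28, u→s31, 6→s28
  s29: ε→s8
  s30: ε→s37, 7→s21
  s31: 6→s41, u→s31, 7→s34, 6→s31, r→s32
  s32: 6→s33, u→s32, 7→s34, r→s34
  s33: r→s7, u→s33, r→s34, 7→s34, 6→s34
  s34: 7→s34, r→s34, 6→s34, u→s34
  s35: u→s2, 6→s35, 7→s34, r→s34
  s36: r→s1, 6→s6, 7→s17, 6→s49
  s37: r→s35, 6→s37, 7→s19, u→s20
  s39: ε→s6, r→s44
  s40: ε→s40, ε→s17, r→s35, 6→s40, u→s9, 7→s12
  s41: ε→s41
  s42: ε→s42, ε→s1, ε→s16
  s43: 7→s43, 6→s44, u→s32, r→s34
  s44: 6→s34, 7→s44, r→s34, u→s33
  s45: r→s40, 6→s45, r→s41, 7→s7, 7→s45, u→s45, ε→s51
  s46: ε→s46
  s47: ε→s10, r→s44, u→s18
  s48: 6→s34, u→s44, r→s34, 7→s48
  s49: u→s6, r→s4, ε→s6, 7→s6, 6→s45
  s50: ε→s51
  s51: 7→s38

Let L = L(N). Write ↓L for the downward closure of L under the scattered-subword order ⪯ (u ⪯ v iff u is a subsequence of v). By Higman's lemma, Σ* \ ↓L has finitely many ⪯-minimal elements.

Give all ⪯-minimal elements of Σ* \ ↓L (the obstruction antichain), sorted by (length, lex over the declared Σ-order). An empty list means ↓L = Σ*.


|Q|=52, |F|=29, |δ|=181 (38 ε).
min D↑ (26 st, q0=0, F={11}): 0:7→0,u→0,r→1,6→2 1:7→3,u→4,r→5,6→1 2:7→2,u→2,r→6,6→2 3:7→7,u→8,r→5,6→3 4:7→8,u→9,r→10,6→4 5:7→5,u→10,r→11,6→5 6:7→12,u→13,r→14,6→6 7:7→7,u→15,r→16,6→7 8:7→15,u→9,r→10,6→8 9:7→11,u→9,r→14,6→9 10:7→10,u→14,r→11,6→10 11:7→11,u→11,r→11,6→11 12:7→17,u→18,r→14,6→12 13:7→18,u→9,r→14,6→13 14:7→11,u→14,r→11,6→14 15:7→15,u→19,r→20,6→15 16:7→16,u→20,r→11,6→21 17:7→17,u→22,r→23,6→17 18:7→22,u→9,r→14,6→18 19:7→11,u→19,r→23,6→19 20:7→20,u→23,r→11,6→24 21:7→21,u→24,r→11,6→11 22:7→22,u→19,r→23,6→22 23:7→11,u→23,r→11,6→25 24:7→24,u→25,r→11,6→11 25:7→11,u→25,r→11,6→11.
'rrr': N↓-sim [44, 41, 19, 4] end={s0,s34,s38,s7} ∉↓L; 3/3 deletions ∈↓L.
'ruu7': N↓-sim [44, 41, 25, 14, 2] end={s34,s38} ∉↓L; 4/4 single-dels accept.
'6rr7': |S_i|=[44, 42, 31, 10, 2] end={s34,s38} rej; 4/4 del acc.
'r77r66': |S_i|=[44, 41, 34, 25, 12, 7, 1] end={s34} rej; 6/6 single-dels accept.
4 words, ⪯-incomp.

Antichain: [rrr, ruu7, 6rr7, r77r66].


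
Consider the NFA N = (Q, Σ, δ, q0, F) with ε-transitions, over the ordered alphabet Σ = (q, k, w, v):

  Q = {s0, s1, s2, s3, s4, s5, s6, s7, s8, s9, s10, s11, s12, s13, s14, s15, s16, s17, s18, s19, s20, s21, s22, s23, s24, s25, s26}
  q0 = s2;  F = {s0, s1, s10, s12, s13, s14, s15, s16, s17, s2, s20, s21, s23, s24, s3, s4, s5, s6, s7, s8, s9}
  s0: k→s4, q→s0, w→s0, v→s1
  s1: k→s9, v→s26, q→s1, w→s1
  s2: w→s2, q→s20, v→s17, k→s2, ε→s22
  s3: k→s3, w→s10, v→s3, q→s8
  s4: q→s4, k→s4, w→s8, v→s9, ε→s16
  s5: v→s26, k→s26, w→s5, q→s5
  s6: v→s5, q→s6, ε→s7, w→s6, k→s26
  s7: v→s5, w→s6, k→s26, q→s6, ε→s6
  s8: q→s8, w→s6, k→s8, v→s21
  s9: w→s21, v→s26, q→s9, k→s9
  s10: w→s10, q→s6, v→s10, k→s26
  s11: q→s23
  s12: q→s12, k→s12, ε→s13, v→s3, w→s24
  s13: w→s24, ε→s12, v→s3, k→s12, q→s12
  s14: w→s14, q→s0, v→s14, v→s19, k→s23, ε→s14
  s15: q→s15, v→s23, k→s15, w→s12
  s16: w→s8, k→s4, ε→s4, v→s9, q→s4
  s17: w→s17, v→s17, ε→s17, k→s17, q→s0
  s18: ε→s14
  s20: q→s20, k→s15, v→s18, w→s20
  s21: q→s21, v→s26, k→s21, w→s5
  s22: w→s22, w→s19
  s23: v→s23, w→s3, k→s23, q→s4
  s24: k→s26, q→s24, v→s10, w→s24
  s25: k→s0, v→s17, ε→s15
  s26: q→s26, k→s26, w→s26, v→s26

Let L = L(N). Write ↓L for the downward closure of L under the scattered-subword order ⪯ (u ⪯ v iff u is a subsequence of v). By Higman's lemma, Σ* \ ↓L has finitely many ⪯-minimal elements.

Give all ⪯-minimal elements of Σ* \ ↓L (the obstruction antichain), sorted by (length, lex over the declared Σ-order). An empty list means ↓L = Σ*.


Antichain: [vqvv, qkwwk].

|Q|=27, |F|=21, |δ|=105 (11 ε).
min D↑ (19 st, q0=0, F={14}): 0:q→1,k→0,w→0,v→2 1:q→1,k→3,w→1,v→4 2:q→5,k→2,w→2,v→2 3:q→3,k→3,w→6,v→7 4:q→5,k→7,w→4,v→4 5:q→5,k→8,w→5,v→9 6:q→6,k→6,w→10,v→11 7:q→8,k→7,w→11,v→7 8:q→8,k→8,w→12,v→13 9:q→9,k→13,w→9,v→14 10:q→10,k→14,w→10,v→15 11:q→12,k→11,w→15,v→11 12:q→12,k→12,w→16,v→17 13:q→13,k→13,w→17,v→14 14:q→14,k→14,w→14,v→14 15:q→16,k→14,w→15,v→15 16:q→16,k→14,w→16,v→18 17:q→17,k→17,w→18,v→14 18:q→18,k→14,w→18,v→14.
'vqvv': run [25, 18, 11, 5, 1] end={s26} ∉↓L; 4/4 deletions ∈↓L.
'qkwwk': |S_i|=[25, 22, 16, 11, 6, 1] end={s26} ∉↓L; 5/5 single-dels accept.
2 minimals (antichain).
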